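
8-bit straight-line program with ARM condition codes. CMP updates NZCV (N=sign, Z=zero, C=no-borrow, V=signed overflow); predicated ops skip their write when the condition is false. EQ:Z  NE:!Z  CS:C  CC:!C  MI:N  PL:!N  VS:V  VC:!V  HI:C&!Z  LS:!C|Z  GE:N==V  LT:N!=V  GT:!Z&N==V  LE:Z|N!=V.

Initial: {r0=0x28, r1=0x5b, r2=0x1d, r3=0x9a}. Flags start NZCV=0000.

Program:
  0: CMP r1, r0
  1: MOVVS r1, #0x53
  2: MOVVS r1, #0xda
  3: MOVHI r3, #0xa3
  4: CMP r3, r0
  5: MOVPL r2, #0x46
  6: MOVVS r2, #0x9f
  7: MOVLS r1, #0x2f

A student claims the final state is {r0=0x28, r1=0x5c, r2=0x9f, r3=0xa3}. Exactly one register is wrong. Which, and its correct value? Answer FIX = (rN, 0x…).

0: ✓ CMP  NZCV=0010
1: · MOVVS
2: · MOVVS
3: ✓ MOVHI  r3←0xa3
4: ✓ CMP  NZCV=0011
5: ✓ MOVPL  r2←0x46
6: ✓ MOVVS  r2←0x9f
7: · MOVLS

FIX = (r1, 0x5b)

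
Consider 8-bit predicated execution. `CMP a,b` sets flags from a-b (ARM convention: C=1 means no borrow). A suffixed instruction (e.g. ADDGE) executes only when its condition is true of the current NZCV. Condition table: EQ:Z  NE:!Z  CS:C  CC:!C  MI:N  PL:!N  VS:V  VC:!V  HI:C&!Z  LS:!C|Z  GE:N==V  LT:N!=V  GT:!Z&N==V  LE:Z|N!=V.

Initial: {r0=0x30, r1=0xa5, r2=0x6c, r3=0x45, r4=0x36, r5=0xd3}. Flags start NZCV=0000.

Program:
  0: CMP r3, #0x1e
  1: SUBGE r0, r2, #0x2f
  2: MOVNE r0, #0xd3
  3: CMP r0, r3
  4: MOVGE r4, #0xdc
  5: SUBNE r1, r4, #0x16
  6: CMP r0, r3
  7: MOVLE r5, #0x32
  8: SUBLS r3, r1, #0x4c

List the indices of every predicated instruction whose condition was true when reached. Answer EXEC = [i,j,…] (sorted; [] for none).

EXEC = [1,2,5,7]

[0] flags=0010 → (cmp)
[1] flags=0010 GE?T → r0=0x3d
[2] flags=0010 NE?T → r0=0xd3
[3] flags=1010 → (cmp)
[4] flags=1010 GE?F → skip
[5] flags=1010 NE?T → r1=0x20
[6] flags=1010 → (cmp)
[7] flags=1010 LE?T → r5=0x32
[8] flags=1010 LS?F → skip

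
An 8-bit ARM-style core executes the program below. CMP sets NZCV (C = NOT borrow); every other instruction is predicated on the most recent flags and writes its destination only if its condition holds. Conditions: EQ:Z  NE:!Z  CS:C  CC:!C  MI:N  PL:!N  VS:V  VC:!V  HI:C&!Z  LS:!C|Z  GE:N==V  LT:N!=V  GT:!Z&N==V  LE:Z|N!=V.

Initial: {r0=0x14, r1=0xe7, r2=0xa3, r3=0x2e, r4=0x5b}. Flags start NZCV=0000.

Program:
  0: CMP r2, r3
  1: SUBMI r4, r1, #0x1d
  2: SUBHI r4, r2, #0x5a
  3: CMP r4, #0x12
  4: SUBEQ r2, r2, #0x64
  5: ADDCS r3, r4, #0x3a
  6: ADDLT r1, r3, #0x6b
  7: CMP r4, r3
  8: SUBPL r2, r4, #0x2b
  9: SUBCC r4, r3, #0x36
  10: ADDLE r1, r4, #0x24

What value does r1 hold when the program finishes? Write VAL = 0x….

0: ✓ CMP  NZCV=0011
1: · SUBMI
2: ✓ SUBHI  r4←0x49
3: ✓ CMP  NZCV=0010
4: · SUBEQ
5: ✓ ADDCS  r3←0x83
6: · ADDLT
7: ✓ CMP  NZCV=1001
8: · SUBPL
9: ✓ SUBCC  r4←0x4d
10: · ADDLE

VAL = 0xe7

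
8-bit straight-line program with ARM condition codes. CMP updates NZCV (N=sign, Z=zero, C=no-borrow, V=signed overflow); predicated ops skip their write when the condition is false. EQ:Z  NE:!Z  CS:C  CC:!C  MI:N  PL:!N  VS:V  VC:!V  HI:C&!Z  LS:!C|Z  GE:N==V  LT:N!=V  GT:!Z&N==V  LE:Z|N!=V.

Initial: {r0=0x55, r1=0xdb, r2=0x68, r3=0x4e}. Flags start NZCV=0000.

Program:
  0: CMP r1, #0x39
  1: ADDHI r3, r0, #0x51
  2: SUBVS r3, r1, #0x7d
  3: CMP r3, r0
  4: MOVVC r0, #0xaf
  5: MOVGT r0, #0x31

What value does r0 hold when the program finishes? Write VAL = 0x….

VAL = 0x55

0: ✓ CMP  NZCV=1010
1: ✓ ADDHI  r3←0xa6
2: · SUBVS
3: ✓ CMP  NZCV=0011
4: · MOVVC
5: · MOVGT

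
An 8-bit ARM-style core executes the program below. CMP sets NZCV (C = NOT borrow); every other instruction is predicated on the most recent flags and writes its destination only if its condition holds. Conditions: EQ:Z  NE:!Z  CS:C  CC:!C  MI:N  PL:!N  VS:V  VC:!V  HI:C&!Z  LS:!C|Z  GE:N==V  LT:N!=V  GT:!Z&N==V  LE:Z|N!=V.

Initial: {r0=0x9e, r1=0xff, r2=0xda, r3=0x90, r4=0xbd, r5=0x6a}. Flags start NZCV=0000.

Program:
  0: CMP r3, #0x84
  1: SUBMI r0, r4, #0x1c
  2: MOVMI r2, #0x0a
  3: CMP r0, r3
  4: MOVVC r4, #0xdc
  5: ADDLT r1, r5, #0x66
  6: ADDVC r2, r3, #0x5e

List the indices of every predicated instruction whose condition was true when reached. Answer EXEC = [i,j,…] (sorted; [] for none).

[0] flags=0010 → (cmp)
[1] flags=0010 MI?F → skip
[2] flags=0010 MI?F → skip
[3] flags=0010 → (cmp)
[4] flags=0010 VC?T → r4=0xdc
[5] flags=0010 LT?F → skip
[6] flags=0010 VC?T → r2=0xee

EXEC = [4,6]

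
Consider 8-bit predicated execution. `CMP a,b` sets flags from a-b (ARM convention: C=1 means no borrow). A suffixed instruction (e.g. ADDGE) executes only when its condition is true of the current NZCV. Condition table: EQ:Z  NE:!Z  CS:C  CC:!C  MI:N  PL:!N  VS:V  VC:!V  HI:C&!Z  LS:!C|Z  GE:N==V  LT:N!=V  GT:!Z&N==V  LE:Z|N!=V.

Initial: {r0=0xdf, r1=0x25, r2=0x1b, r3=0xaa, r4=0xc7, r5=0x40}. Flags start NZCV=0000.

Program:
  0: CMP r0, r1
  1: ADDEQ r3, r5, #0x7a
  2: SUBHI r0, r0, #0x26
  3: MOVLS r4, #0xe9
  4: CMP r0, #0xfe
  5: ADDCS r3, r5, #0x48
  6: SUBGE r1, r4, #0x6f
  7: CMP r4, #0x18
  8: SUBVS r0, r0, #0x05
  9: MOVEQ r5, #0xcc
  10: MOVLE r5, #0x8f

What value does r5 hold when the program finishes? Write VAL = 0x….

VAL = 0x8f

0: ✓ CMP  NZCV=1010
1: · ADDEQ
2: ✓ SUBHI  r0←0xb9
3: · MOVLS
4: ✓ CMP  NZCV=1000
5: · ADDCS
6: · SUBGE
7: ✓ CMP  NZCV=1010
8: · SUBVS
9: · MOVEQ
10: ✓ MOVLE  r5←0x8f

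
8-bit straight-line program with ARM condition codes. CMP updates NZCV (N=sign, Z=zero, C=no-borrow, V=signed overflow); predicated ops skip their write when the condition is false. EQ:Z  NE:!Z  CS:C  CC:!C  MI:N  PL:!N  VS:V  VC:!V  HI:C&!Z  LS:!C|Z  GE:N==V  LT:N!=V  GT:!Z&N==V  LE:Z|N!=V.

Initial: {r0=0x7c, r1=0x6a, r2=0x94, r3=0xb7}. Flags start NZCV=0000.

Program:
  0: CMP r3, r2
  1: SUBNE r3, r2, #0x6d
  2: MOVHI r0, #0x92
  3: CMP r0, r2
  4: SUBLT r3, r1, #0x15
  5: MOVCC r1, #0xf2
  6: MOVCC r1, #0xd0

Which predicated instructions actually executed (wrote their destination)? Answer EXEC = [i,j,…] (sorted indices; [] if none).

EXEC = [1,2,4,5,6]

[0] flags=0010 → (cmp)
[1] flags=0010 NE?T → r3=0x27
[2] flags=0010 HI?T → r0=0x92
[3] flags=1000 → (cmp)
[4] flags=1000 LT?T → r3=0x55
[5] flags=1000 CC?T → r1=0xf2
[6] flags=1000 CC?T → r1=0xd0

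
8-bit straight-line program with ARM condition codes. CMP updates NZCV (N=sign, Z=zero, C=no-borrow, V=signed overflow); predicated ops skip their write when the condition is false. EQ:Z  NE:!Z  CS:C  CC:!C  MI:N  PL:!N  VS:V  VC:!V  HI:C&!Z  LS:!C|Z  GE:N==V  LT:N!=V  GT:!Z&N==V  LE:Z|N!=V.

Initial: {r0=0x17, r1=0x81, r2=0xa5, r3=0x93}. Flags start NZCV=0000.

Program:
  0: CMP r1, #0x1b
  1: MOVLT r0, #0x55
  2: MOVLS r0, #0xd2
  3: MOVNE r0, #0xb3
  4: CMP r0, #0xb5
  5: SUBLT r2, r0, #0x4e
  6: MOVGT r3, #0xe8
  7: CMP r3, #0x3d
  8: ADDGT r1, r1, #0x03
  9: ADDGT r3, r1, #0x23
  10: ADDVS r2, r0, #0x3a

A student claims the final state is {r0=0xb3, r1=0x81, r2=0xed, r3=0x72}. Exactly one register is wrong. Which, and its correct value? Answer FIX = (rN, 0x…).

[0] flags=0011 → (cmp)
[1] flags=0011 LT?T → r0=0x55
[2] flags=0011 LS?F → skip
[3] flags=0011 NE?T → r0=0xb3
[4] flags=1000 → (cmp)
[5] flags=1000 LT?T → r2=0x65
[6] flags=1000 GT?F → skip
[7] flags=0011 → (cmp)
[8] flags=0011 GT?F → skip
[9] flags=0011 GT?F → skip
[10] flags=0011 VS?T → r2=0xed

FIX = (r3, 0x93)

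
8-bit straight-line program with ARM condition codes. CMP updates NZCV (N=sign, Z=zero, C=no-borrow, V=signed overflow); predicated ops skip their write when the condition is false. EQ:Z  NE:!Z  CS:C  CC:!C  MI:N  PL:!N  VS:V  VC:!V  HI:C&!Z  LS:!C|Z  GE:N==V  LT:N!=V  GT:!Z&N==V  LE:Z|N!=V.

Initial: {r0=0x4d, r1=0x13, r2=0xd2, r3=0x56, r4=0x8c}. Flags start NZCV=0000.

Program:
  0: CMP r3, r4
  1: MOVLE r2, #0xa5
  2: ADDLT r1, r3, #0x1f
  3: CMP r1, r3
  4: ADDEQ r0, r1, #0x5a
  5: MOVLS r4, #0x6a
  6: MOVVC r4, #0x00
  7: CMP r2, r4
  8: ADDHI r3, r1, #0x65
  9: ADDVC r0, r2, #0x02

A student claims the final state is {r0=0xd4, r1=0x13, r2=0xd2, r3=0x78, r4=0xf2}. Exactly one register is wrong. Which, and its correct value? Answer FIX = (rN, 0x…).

[0] flags=1001 → (cmp)
[1] flags=1001 LE?F → skip
[2] flags=1001 LT?F → skip
[3] flags=1000 → (cmp)
[4] flags=1000 EQ?F → skip
[5] flags=1000 LS?T → r4=0x6a
[6] flags=1000 VC?T → r4=0x00
[7] flags=1010 → (cmp)
[8] flags=1010 HI?T → r3=0x78
[9] flags=1010 VC?T → r0=0xd4

FIX = (r4, 0x00)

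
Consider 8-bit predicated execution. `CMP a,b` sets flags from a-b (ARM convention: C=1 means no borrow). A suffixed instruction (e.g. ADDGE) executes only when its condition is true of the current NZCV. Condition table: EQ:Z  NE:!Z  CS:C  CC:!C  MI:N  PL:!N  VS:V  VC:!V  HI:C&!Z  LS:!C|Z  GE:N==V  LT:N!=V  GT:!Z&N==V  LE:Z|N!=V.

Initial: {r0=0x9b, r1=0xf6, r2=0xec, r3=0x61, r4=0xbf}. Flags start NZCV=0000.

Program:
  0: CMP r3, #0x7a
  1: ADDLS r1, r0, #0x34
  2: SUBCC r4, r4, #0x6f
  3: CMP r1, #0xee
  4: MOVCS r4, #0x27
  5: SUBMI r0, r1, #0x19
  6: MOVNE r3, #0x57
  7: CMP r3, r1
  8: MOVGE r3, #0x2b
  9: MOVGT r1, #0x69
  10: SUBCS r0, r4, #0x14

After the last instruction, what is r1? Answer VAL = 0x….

0: ✓ CMP  NZCV=1000
1: ✓ ADDLS  r1←0xcf
2: ✓ SUBCC  r4←0x50
3: ✓ CMP  NZCV=1000
4: · MOVCS
5: ✓ SUBMI  r0←0xb6
6: ✓ MOVNE  r3←0x57
7: ✓ CMP  NZCV=1001
8: ✓ MOVGE  r3←0x2b
9: ✓ MOVGT  r1←0x69
10: · SUBCS

VAL = 0x69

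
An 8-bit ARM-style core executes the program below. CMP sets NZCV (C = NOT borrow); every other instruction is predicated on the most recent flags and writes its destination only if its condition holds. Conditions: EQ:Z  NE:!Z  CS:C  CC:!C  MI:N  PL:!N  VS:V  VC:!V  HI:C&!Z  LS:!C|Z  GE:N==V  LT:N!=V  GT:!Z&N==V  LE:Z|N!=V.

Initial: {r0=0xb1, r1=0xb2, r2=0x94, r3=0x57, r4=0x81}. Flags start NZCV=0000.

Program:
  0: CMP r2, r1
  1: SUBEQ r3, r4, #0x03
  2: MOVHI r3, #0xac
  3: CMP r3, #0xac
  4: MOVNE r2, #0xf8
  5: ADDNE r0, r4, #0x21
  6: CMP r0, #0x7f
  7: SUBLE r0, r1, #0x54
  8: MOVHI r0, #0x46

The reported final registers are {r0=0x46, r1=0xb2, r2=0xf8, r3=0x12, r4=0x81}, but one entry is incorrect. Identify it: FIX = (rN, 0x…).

0: ✓ CMP  NZCV=1000
1: · SUBEQ
2: · MOVHI
3: ✓ CMP  NZCV=1001
4: ✓ MOVNE  r2←0xf8
5: ✓ ADDNE  r0←0xa2
6: ✓ CMP  NZCV=0011
7: ✓ SUBLE  r0←0x5e
8: ✓ MOVHI  r0←0x46

FIX = (r3, 0x57)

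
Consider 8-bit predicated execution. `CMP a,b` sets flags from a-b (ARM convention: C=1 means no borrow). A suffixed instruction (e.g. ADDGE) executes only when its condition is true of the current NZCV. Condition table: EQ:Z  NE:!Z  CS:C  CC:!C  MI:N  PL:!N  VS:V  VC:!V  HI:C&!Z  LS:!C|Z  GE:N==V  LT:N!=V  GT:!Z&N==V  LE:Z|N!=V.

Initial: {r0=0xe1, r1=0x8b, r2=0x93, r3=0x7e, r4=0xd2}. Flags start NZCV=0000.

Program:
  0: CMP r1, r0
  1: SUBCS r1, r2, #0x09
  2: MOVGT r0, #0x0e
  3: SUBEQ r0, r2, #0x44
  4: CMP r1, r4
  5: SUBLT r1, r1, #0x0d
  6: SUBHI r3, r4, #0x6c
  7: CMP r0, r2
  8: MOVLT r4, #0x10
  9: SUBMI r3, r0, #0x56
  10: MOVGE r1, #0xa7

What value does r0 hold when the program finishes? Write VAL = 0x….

[0] flags=1000 → (cmp)
[1] flags=1000 CS?F → skip
[2] flags=1000 GT?F → skip
[3] flags=1000 EQ?F → skip
[4] flags=1000 → (cmp)
[5] flags=1000 LT?T → r1=0x7e
[6] flags=1000 HI?F → skip
[7] flags=0010 → (cmp)
[8] flags=0010 LT?F → skip
[9] flags=0010 MI?F → skip
[10] flags=0010 GE?T → r1=0xa7

VAL = 0xe1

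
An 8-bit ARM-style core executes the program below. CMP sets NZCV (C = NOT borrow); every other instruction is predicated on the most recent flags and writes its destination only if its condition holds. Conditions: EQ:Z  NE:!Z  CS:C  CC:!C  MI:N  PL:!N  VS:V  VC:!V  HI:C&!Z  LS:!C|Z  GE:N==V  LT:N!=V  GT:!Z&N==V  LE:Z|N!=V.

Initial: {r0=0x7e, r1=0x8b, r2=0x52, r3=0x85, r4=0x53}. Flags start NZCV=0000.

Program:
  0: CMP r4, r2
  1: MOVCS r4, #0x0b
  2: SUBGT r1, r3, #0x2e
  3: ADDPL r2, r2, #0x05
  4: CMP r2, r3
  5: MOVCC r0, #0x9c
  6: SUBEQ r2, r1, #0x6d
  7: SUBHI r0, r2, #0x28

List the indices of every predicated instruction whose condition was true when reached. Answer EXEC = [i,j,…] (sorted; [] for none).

[0] flags=0010 → (cmp)
[1] flags=0010 CS?T → r4=0x0b
[2] flags=0010 GT?T → r1=0x57
[3] flags=0010 PL?T → r2=0x57
[4] flags=1001 → (cmp)
[5] flags=1001 CC?T → r0=0x9c
[6] flags=1001 EQ?F → skip
[7] flags=1001 HI?F → skip

EXEC = [1,2,3,5]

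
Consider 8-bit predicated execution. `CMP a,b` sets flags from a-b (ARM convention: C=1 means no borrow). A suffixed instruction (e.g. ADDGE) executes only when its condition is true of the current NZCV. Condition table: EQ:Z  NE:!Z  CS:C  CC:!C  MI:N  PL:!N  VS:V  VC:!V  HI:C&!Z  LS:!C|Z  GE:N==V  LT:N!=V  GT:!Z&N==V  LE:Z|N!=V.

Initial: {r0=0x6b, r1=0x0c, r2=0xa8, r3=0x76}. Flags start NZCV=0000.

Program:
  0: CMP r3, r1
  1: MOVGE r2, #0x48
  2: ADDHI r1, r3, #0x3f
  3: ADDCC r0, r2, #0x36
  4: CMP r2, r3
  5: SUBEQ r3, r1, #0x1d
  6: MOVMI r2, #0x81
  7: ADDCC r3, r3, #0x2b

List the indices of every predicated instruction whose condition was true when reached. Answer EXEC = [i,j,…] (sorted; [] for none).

[0] flags=0010 → (cmp)
[1] flags=0010 GE?T → r2=0x48
[2] flags=0010 HI?T → r1=0xb5
[3] flags=0010 CC?F → skip
[4] flags=1000 → (cmp)
[5] flags=1000 EQ?F → skip
[6] flags=1000 MI?T → r2=0x81
[7] flags=1000 CC?T → r3=0xa1

EXEC = [1,2,6,7]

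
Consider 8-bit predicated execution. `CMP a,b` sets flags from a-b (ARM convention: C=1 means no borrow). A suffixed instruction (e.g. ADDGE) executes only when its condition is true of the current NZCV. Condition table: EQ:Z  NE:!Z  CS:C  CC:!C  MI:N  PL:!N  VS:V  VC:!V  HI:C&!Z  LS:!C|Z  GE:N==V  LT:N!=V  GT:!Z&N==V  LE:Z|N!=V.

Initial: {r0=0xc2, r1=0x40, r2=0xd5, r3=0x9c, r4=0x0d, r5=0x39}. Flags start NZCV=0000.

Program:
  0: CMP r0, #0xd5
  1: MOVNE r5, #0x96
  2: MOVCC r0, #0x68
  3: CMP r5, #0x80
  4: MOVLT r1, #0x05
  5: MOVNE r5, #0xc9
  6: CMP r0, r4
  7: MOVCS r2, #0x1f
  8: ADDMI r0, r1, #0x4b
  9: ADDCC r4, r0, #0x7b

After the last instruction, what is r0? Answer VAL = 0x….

[0] flags=1000 → (cmp)
[1] flags=1000 NE?T → r5=0x96
[2] flags=1000 CC?T → r0=0x68
[3] flags=0010 → (cmp)
[4] flags=0010 LT?F → skip
[5] flags=0010 NE?T → r5=0xc9
[6] flags=0010 → (cmp)
[7] flags=0010 CS?T → r2=0x1f
[8] flags=0010 MI?F → skip
[9] flags=0010 CC?F → skip

VAL = 0x68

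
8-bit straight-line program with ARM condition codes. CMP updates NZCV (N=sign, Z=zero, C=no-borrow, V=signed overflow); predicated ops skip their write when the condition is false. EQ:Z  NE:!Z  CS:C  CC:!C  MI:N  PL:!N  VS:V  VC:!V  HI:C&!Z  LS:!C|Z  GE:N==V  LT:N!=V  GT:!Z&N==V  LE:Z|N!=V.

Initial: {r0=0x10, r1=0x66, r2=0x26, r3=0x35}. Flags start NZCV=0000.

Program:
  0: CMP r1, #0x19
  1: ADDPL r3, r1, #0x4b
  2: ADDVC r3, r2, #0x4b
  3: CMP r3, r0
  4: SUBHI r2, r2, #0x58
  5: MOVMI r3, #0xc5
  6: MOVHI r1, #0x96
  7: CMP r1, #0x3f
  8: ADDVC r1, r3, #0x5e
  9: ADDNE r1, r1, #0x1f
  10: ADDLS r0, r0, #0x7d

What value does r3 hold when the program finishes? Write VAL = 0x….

VAL = 0x71

[0] flags=0010 → (cmp)
[1] flags=0010 PL?T → r3=0xb1
[2] flags=0010 VC?T → r3=0x71
[3] flags=0010 → (cmp)
[4] flags=0010 HI?T → r2=0xce
[5] flags=0010 MI?F → skip
[6] flags=0010 HI?T → r1=0x96
[7] flags=0011 → (cmp)
[8] flags=0011 VC?F → skip
[9] flags=0011 NE?T → r1=0xb5
[10] flags=0011 LS?F → skip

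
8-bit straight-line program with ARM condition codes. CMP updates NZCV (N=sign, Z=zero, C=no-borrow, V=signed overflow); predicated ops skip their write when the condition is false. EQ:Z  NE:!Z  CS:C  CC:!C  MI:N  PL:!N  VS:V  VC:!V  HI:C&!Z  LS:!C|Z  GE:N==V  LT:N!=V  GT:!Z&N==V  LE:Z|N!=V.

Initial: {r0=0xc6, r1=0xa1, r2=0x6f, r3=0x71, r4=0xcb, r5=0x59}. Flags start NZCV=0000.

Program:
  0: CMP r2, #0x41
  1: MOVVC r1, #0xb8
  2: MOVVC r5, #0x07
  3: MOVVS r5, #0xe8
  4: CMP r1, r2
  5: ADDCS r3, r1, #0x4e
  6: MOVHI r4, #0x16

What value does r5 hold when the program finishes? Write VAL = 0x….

VAL = 0x07

[0] flags=0010 → (cmp)
[1] flags=0010 VC?T → r1=0xb8
[2] flags=0010 VC?T → r5=0x07
[3] flags=0010 VS?F → skip
[4] flags=0011 → (cmp)
[5] flags=0011 CS?T → r3=0x06
[6] flags=0011 HI?T → r4=0x16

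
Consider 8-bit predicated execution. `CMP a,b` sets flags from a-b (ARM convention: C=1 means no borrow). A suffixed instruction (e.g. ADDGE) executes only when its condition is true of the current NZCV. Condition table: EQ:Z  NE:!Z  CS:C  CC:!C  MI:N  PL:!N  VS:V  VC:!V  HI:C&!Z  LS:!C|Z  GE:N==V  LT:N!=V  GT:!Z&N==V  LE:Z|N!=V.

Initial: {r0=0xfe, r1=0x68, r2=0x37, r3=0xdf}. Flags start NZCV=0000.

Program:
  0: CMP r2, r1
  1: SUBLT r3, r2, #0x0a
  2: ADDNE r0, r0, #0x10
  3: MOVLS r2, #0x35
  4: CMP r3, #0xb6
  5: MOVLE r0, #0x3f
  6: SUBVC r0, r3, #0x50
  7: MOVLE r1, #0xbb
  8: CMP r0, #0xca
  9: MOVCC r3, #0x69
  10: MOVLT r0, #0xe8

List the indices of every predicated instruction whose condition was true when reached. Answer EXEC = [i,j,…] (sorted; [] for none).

0: ✓ CMP  NZCV=1000
1: ✓ SUBLT  r3←0x2d
2: ✓ ADDNE  r0←0x0e
3: ✓ MOVLS  r2←0x35
4: ✓ CMP  NZCV=0000
5: · MOVLE
6: ✓ SUBVC  r0←0xdd
7: · MOVLE
8: ✓ CMP  NZCV=0010
9: · MOVCC
10: · MOVLT

EXEC = [1,2,3,6]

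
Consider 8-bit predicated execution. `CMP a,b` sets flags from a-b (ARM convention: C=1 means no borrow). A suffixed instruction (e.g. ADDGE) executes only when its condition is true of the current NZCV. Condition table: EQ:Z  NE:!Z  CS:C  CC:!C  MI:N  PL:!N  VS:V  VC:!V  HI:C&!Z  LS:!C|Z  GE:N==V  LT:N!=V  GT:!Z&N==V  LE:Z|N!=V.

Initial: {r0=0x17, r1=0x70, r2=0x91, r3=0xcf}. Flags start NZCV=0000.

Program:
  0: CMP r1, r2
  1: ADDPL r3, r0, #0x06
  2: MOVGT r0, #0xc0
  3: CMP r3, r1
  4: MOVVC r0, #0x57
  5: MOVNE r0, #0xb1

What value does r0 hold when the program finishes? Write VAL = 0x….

VAL = 0xb1

0: ✓ CMP  NZCV=1001
1: · ADDPL
2: ✓ MOVGT  r0←0xc0
3: ✓ CMP  NZCV=0011
4: · MOVVC
5: ✓ MOVNE  r0←0xb1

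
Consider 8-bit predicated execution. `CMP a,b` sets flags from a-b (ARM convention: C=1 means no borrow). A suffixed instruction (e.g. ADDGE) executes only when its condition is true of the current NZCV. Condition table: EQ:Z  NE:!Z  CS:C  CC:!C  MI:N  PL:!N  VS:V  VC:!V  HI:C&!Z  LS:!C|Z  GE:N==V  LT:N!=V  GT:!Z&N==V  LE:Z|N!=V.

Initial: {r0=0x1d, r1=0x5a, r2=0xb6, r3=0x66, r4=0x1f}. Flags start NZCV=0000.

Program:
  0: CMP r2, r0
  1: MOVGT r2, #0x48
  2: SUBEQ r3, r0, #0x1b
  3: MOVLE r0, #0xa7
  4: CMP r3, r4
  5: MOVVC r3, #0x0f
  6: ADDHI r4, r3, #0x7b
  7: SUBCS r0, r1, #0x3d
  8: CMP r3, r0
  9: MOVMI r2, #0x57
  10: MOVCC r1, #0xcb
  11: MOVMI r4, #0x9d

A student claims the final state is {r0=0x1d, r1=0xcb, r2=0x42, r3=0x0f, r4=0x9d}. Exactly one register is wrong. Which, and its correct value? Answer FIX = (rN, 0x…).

FIX = (r2, 0x57)

[0] flags=1010 → (cmp)
[1] flags=1010 GT?F → skip
[2] flags=1010 EQ?F → skip
[3] flags=1010 LE?T → r0=0xa7
[4] flags=0010 → (cmp)
[5] flags=0010 VC?T → r3=0x0f
[6] flags=0010 HI?T → r4=0x8a
[7] flags=0010 CS?T → r0=0x1d
[8] flags=1000 → (cmp)
[9] flags=1000 MI?T → r2=0x57
[10] flags=1000 CC?T → r1=0xcb
[11] flags=1000 MI?T → r4=0x9d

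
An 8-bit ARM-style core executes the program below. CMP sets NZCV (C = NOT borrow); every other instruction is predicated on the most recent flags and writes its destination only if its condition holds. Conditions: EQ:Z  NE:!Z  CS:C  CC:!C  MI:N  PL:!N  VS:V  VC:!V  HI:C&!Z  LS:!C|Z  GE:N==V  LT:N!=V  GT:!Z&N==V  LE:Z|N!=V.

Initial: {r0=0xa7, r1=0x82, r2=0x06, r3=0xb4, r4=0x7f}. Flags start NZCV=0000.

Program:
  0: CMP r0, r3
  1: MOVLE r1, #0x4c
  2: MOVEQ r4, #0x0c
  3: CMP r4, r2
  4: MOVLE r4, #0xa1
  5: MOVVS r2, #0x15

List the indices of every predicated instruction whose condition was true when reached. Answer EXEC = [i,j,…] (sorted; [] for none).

0: ✓ CMP  NZCV=1000
1: ✓ MOVLE  r1←0x4c
2: · MOVEQ
3: ✓ CMP  NZCV=0010
4: · MOVLE
5: · MOVVS

EXEC = [1]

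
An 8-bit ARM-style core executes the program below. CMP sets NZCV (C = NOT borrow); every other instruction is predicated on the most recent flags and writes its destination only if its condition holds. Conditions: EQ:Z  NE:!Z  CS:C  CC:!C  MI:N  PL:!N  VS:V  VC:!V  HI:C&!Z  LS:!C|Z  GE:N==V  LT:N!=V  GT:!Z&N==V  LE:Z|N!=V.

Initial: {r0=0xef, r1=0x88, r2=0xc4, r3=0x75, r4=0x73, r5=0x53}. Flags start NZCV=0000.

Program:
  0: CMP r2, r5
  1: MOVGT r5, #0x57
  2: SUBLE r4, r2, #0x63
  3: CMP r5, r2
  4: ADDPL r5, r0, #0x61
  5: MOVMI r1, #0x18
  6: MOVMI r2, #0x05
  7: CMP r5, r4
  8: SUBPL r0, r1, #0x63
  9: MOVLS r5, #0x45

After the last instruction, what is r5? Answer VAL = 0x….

VAL = 0x45

[0] flags=0011 → (cmp)
[1] flags=0011 GT?F → skip
[2] flags=0011 LE?T → r4=0x61
[3] flags=1001 → (cmp)
[4] flags=1001 PL?F → skip
[5] flags=1001 MI?T → r1=0x18
[6] flags=1001 MI?T → r2=0x05
[7] flags=1000 → (cmp)
[8] flags=1000 PL?F → skip
[9] flags=1000 LS?T → r5=0x45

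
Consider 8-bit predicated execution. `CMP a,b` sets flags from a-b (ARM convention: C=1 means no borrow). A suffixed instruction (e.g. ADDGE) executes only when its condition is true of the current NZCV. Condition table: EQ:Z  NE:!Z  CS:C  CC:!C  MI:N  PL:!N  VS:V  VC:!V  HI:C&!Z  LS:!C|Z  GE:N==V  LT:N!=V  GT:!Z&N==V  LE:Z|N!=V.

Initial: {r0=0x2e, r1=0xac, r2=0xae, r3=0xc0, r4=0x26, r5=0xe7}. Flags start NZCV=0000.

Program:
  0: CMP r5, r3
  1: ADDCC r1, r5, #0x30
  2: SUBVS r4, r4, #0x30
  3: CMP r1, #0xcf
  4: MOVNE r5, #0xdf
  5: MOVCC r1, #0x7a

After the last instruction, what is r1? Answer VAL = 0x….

VAL = 0x7a

[0] flags=0010 → (cmp)
[1] flags=0010 CC?F → skip
[2] flags=0010 VS?F → skip
[3] flags=1000 → (cmp)
[4] flags=1000 NE?T → r5=0xdf
[5] flags=1000 CC?T → r1=0x7a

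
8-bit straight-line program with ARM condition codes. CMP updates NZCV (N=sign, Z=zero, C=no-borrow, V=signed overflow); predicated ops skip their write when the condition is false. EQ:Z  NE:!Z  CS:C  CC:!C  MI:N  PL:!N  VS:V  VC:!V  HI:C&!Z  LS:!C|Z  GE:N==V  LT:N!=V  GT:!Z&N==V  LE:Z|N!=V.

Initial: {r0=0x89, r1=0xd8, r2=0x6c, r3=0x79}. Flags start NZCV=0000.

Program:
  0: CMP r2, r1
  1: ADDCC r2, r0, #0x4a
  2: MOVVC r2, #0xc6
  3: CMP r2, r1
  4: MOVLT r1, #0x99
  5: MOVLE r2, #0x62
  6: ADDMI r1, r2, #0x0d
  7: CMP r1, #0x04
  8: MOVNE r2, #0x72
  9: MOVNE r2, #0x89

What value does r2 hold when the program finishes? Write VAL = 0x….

VAL = 0x89

0: ✓ CMP  NZCV=1001
1: ✓ ADDCC  r2←0xd3
2: · MOVVC
3: ✓ CMP  NZCV=1000
4: ✓ MOVLT  r1←0x99
5: ✓ MOVLE  r2←0x62
6: ✓ ADDMI  r1←0x6f
7: ✓ CMP  NZCV=0010
8: ✓ MOVNE  r2←0x72
9: ✓ MOVNE  r2←0x89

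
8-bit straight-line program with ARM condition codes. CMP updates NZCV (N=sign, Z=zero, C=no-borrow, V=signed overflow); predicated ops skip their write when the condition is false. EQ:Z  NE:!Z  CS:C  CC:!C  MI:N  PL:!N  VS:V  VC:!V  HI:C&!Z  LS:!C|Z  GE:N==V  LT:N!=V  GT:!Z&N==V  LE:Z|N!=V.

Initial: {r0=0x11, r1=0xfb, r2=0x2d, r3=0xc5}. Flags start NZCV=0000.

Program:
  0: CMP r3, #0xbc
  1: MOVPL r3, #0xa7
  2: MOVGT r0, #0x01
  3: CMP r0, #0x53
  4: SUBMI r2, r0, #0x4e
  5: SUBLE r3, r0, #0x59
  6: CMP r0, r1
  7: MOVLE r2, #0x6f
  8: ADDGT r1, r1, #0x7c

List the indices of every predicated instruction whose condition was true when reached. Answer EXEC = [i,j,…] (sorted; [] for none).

0: ✓ CMP  NZCV=0010
1: ✓ MOVPL  r3←0xa7
2: ✓ MOVGT  r0←0x01
3: ✓ CMP  NZCV=1000
4: ✓ SUBMI  r2←0xb3
5: ✓ SUBLE  r3←0xa8
6: ✓ CMP  NZCV=0000
7: · MOVLE
8: ✓ ADDGT  r1←0x77

EXEC = [1,2,4,5,8]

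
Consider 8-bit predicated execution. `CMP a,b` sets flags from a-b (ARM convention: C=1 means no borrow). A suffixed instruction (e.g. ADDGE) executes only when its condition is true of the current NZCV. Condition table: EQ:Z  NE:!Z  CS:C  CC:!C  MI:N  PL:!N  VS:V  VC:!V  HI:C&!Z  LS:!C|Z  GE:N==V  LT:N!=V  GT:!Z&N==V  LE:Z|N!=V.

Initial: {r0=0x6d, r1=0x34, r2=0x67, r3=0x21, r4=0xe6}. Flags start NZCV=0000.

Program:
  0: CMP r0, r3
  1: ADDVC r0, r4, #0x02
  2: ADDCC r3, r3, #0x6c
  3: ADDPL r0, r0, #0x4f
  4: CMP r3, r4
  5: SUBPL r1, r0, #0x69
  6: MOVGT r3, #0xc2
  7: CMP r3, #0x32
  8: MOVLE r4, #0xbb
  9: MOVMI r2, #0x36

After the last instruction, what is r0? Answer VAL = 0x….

0: ✓ CMP  NZCV=0010
1: ✓ ADDVC  r0←0xe8
2: · ADDCC
3: ✓ ADDPL  r0←0x37
4: ✓ CMP  NZCV=0000
5: ✓ SUBPL  r1←0xce
6: ✓ MOVGT  r3←0xc2
7: ✓ CMP  NZCV=1010
8: ✓ MOVLE  r4←0xbb
9: ✓ MOVMI  r2←0x36

VAL = 0x37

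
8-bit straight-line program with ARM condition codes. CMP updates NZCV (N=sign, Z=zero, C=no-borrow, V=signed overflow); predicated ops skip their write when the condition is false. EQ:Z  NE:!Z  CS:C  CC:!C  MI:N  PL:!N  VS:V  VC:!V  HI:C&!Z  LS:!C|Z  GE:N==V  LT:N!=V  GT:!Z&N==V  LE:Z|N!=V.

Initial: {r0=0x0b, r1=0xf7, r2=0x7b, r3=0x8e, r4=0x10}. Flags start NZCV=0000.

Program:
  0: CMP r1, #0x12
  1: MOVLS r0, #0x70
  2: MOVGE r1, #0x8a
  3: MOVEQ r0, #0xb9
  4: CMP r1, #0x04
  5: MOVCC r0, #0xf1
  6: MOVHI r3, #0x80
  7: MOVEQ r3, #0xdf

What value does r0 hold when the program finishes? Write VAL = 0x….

VAL = 0x0b

0: ✓ CMP  NZCV=1010
1: · MOVLS
2: · MOVGE
3: · MOVEQ
4: ✓ CMP  NZCV=1010
5: · MOVCC
6: ✓ MOVHI  r3←0x80
7: · MOVEQ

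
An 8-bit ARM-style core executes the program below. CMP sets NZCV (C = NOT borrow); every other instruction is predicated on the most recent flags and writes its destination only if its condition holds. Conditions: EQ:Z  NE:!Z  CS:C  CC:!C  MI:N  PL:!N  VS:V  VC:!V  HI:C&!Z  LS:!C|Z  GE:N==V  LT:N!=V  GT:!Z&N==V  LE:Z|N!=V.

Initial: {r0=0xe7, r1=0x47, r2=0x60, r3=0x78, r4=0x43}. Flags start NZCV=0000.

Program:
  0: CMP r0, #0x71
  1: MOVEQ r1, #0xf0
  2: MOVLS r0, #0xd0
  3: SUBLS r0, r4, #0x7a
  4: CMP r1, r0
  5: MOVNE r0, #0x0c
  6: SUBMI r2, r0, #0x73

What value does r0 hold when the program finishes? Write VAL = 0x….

VAL = 0x0c

[0] flags=0011 → (cmp)
[1] flags=0011 EQ?F → skip
[2] flags=0011 LS?F → skip
[3] flags=0011 LS?F → skip
[4] flags=0000 → (cmp)
[5] flags=0000 NE?T → r0=0x0c
[6] flags=0000 MI?F → skip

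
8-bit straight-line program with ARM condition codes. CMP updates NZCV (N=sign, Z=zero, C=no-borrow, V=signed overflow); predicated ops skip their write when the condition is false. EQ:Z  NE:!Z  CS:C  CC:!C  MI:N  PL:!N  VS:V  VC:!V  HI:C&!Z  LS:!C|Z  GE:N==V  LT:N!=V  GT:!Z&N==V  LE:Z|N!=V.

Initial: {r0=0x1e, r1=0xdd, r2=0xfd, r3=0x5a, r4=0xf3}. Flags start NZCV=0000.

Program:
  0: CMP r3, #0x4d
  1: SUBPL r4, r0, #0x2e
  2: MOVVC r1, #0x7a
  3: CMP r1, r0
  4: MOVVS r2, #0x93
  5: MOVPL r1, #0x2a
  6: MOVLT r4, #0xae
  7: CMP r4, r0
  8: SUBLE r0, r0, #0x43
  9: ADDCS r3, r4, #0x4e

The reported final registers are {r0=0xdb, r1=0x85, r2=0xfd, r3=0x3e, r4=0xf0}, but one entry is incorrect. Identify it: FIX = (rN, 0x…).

0: ✓ CMP  NZCV=0010
1: ✓ SUBPL  r4←0xf0
2: ✓ MOVVC  r1←0x7a
3: ✓ CMP  NZCV=0010
4: · MOVVS
5: ✓ MOVPL  r1←0x2a
6: · MOVLT
7: ✓ CMP  NZCV=1010
8: ✓ SUBLE  r0←0xdb
9: ✓ ADDCS  r3←0x3e

FIX = (r1, 0x2a)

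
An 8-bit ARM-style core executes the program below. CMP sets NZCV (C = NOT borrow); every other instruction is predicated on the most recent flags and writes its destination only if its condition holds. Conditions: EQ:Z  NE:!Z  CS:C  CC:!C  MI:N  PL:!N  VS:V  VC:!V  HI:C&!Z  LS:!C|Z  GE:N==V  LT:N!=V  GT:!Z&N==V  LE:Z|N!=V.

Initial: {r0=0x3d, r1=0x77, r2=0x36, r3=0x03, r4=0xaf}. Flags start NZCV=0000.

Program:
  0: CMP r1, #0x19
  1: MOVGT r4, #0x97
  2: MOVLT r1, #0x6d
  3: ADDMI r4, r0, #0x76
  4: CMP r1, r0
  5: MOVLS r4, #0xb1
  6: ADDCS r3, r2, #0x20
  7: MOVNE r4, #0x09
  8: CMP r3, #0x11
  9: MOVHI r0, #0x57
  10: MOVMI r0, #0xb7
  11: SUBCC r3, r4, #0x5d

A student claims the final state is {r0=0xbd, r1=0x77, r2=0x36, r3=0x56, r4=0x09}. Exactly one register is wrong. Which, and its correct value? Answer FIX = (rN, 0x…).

[0] flags=0010 → (cmp)
[1] flags=0010 GT?T → r4=0x97
[2] flags=0010 LT?F → skip
[3] flags=0010 MI?F → skip
[4] flags=0010 → (cmp)
[5] flags=0010 LS?F → skip
[6] flags=0010 CS?T → r3=0x56
[7] flags=0010 NE?T → r4=0x09
[8] flags=0010 → (cmp)
[9] flags=0010 HI?T → r0=0x57
[10] flags=0010 MI?F → skip
[11] flags=0010 CC?F → skip

FIX = (r0, 0x57)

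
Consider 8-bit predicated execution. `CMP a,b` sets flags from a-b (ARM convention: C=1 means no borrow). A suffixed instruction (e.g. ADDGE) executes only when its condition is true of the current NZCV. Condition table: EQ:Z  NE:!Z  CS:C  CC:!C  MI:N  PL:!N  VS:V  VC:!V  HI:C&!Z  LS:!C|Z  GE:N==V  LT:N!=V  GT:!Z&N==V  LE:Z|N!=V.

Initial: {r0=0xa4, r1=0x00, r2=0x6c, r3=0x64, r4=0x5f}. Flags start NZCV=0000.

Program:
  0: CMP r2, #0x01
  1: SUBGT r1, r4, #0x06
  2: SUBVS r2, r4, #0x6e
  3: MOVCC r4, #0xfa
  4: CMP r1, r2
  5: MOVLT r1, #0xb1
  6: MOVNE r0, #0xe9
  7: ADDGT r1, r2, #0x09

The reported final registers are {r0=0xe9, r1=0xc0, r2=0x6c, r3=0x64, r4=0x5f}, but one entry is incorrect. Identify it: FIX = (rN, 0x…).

0: ✓ CMP  NZCV=0010
1: ✓ SUBGT  r1←0x59
2: · SUBVS
3: · MOVCC
4: ✓ CMP  NZCV=1000
5: ✓ MOVLT  r1←0xb1
6: ✓ MOVNE  r0←0xe9
7: · ADDGT

FIX = (r1, 0xb1)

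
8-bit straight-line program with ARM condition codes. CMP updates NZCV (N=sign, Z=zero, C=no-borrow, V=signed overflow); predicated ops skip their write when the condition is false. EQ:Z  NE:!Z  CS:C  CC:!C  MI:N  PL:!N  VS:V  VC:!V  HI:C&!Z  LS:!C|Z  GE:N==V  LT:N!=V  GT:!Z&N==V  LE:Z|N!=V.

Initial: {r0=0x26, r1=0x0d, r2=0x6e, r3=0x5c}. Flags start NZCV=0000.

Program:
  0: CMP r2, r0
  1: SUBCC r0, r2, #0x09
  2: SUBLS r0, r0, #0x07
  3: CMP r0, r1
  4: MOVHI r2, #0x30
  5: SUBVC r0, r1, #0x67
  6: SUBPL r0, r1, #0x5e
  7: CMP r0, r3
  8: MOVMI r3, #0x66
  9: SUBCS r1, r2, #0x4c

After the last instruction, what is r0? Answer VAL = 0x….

VAL = 0xaf

0: ✓ CMP  NZCV=0010
1: · SUBCC
2: · SUBLS
3: ✓ CMP  NZCV=0010
4: ✓ MOVHI  r2←0x30
5: ✓ SUBVC  r0←0xa6
6: ✓ SUBPL  r0←0xaf
7: ✓ CMP  NZCV=0011
8: · MOVMI
9: ✓ SUBCS  r1←0xe4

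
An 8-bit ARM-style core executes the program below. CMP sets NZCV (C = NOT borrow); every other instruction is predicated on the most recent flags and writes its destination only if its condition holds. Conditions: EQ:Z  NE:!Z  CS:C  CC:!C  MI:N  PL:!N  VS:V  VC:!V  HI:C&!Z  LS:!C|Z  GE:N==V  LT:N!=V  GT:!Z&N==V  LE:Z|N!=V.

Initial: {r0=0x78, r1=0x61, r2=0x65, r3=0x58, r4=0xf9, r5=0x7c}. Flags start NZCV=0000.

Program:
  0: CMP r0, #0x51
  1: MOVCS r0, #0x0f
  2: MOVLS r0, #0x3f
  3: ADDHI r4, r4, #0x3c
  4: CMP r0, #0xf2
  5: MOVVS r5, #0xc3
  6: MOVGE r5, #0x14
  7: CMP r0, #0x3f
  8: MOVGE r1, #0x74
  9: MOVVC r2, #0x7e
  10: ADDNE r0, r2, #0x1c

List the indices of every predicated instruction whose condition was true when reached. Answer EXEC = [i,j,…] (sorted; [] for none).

EXEC = [1,3,6,9,10]

[0] flags=0010 → (cmp)
[1] flags=0010 CS?T → r0=0x0f
[2] flags=0010 LS?F → skip
[3] flags=0010 HI?T → r4=0x35
[4] flags=0000 → (cmp)
[5] flags=0000 VS?F → skip
[6] flags=0000 GE?T → r5=0x14
[7] flags=1000 → (cmp)
[8] flags=1000 GE?F → skip
[9] flags=1000 VC?T → r2=0x7e
[10] flags=1000 NE?T → r0=0x9a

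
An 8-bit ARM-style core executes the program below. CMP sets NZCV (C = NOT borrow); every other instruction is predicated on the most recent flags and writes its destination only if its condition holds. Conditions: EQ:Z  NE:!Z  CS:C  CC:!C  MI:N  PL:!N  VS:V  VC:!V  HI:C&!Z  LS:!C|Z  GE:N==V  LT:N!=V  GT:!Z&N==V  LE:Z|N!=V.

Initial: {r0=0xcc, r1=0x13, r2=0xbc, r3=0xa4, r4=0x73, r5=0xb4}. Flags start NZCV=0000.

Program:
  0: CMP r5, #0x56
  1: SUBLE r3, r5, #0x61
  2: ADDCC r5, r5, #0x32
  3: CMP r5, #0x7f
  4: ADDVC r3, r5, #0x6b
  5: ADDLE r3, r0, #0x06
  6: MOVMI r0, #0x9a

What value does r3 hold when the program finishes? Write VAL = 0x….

[0] flags=0011 → (cmp)
[1] flags=0011 LE?T → r3=0x53
[2] flags=0011 CC?F → skip
[3] flags=0011 → (cmp)
[4] flags=0011 VC?F → skip
[5] flags=0011 LE?T → r3=0xd2
[6] flags=0011 MI?F → skip

VAL = 0xd2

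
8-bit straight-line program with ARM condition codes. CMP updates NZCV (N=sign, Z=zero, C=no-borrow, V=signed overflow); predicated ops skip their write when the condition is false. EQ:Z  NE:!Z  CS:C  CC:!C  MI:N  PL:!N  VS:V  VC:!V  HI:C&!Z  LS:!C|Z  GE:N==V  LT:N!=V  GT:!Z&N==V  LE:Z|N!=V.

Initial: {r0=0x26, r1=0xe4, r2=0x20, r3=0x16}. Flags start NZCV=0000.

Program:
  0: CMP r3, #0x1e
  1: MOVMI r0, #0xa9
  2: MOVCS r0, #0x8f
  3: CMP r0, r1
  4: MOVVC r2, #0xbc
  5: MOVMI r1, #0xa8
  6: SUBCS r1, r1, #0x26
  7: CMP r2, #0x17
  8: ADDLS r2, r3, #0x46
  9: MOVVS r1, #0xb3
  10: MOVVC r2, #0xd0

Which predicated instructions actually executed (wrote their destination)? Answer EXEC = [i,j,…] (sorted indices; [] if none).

[0] flags=1000 → (cmp)
[1] flags=1000 MI?T → r0=0xa9
[2] flags=1000 CS?F → skip
[3] flags=1000 → (cmp)
[4] flags=1000 VC?T → r2=0xbc
[5] flags=1000 MI?T → r1=0xa8
[6] flags=1000 CS?F → skip
[7] flags=1010 → (cmp)
[8] flags=1010 LS?F → skip
[9] flags=1010 VS?F → skip
[10] flags=1010 VC?T → r2=0xd0

EXEC = [1,4,5,10]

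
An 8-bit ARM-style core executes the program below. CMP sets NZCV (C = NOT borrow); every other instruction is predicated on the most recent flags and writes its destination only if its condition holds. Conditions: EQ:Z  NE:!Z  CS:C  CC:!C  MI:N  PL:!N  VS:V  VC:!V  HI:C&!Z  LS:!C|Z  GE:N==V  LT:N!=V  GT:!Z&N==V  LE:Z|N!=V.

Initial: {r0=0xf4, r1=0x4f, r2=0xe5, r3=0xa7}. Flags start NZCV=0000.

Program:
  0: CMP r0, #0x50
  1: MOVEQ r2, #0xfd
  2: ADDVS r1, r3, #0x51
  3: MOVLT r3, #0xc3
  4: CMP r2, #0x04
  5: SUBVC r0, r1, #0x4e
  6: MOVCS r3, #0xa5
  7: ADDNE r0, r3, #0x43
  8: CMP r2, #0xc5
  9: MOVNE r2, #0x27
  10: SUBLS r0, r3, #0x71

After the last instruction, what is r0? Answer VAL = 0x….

0: ✓ CMP  NZCV=1010
1: · MOVEQ
2: · ADDVS
3: ✓ MOVLT  r3←0xc3
4: ✓ CMP  NZCV=1010
5: ✓ SUBVC  r0←0x01
6: ✓ MOVCS  r3←0xa5
7: ✓ ADDNE  r0←0xe8
8: ✓ CMP  NZCV=0010
9: ✓ MOVNE  r2←0x27
10: · SUBLS

VAL = 0xe8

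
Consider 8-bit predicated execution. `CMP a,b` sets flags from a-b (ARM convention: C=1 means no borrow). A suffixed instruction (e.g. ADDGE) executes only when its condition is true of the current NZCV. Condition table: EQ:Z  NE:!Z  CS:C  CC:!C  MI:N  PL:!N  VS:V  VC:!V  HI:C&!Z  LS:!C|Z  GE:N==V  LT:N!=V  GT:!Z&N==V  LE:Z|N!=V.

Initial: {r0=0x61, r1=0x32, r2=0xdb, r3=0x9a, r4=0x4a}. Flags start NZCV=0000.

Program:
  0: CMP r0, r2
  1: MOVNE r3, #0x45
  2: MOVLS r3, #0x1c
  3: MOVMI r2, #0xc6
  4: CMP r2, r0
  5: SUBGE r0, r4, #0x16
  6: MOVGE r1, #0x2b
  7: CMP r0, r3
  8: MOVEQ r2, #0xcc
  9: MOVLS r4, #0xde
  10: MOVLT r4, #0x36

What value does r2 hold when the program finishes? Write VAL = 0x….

VAL = 0xc6

0: ✓ CMP  NZCV=1001
1: ✓ MOVNE  r3←0x45
2: ✓ MOVLS  r3←0x1c
3: ✓ MOVMI  r2←0xc6
4: ✓ CMP  NZCV=0011
5: · SUBGE
6: · MOVGE
7: ✓ CMP  NZCV=0010
8: · MOVEQ
9: · MOVLS
10: · MOVLT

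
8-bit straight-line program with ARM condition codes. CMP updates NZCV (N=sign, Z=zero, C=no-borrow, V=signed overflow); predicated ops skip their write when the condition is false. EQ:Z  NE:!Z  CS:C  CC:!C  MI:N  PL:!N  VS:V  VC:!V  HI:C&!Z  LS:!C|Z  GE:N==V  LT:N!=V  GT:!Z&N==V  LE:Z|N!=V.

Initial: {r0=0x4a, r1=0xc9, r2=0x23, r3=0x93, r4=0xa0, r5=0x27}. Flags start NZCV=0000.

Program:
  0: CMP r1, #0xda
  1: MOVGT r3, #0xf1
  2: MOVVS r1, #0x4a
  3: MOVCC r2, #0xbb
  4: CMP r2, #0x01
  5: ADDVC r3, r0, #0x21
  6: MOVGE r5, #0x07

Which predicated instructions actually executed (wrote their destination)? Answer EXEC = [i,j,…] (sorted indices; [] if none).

[0] flags=1000 → (cmp)
[1] flags=1000 GT?F → skip
[2] flags=1000 VS?F → skip
[3] flags=1000 CC?T → r2=0xbb
[4] flags=1010 → (cmp)
[5] flags=1010 VC?T → r3=0x6b
[6] flags=1010 GE?F → skip

EXEC = [3,5]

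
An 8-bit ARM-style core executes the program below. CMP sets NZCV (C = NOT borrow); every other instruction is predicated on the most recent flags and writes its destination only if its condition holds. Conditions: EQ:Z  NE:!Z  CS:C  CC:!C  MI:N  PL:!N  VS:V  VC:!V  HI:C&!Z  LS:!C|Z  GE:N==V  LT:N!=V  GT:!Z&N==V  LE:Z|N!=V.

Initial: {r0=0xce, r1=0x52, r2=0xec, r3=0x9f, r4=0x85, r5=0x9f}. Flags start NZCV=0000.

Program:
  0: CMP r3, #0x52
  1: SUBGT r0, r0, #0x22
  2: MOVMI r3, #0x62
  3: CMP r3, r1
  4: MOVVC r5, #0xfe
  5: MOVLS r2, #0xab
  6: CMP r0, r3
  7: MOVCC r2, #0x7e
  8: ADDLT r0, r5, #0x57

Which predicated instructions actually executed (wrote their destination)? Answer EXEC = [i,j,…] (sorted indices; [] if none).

0: ✓ CMP  NZCV=0011
1: · SUBGT
2: · MOVMI
3: ✓ CMP  NZCV=0011
4: · MOVVC
5: · MOVLS
6: ✓ CMP  NZCV=0010
7: · MOVCC
8: · ADDLT

EXEC = []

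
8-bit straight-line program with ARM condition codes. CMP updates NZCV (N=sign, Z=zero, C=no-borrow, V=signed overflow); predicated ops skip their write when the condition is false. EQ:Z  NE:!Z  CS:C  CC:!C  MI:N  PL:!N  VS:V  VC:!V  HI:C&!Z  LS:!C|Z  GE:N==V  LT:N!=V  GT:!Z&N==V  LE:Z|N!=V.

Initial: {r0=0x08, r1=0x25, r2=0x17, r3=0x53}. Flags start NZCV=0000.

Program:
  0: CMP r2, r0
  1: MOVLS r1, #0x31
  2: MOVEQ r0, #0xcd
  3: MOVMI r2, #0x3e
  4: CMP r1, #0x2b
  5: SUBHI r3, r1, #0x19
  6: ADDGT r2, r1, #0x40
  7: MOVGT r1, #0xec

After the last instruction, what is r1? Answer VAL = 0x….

VAL = 0x25

[0] flags=0010 → (cmp)
[1] flags=0010 LS?F → skip
[2] flags=0010 EQ?F → skip
[3] flags=0010 MI?F → skip
[4] flags=1000 → (cmp)
[5] flags=1000 HI?F → skip
[6] flags=1000 GT?F → skip
[7] flags=1000 GT?F → skip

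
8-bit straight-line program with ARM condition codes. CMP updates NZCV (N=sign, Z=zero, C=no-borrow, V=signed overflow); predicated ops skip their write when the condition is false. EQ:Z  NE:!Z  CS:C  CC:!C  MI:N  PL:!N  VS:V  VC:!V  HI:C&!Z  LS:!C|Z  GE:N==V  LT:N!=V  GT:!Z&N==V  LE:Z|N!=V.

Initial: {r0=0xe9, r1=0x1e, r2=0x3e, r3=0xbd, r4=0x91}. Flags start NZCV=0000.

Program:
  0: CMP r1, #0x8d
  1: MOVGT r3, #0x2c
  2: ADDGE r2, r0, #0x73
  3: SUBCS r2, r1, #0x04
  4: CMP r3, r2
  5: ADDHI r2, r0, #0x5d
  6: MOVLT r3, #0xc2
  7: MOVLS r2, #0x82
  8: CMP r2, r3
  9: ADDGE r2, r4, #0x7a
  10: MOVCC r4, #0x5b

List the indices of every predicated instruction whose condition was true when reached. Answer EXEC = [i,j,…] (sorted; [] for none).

EXEC = [1,2,6,7,10]

[0] flags=1001 → (cmp)
[1] flags=1001 GT?T → r3=0x2c
[2] flags=1001 GE?T → r2=0x5c
[3] flags=1001 CS?F → skip
[4] flags=1000 → (cmp)
[5] flags=1000 HI?F → skip
[6] flags=1000 LT?T → r3=0xc2
[7] flags=1000 LS?T → r2=0x82
[8] flags=1000 → (cmp)
[9] flags=1000 GE?F → skip
[10] flags=1000 CC?T → r4=0x5b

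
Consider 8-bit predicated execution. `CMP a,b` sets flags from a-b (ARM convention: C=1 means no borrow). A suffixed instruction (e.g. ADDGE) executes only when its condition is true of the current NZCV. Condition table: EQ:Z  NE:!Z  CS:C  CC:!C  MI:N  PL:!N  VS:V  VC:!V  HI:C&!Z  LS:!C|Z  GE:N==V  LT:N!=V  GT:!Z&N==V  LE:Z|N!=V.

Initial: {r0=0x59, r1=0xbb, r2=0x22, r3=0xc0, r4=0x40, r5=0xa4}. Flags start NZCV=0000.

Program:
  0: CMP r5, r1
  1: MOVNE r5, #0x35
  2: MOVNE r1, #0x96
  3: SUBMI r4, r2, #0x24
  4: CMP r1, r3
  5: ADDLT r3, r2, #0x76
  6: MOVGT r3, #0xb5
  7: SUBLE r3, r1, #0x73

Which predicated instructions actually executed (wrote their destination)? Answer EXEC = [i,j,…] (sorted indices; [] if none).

0: ✓ CMP  NZCV=1000
1: ✓ MOVNE  r5←0x35
2: ✓ MOVNE  r1←0x96
3: ✓ SUBMI  r4←0xfe
4: ✓ CMP  NZCV=1000
5: ✓ ADDLT  r3←0x98
6: · MOVGT
7: ✓ SUBLE  r3←0x23

EXEC = [1,2,3,5,7]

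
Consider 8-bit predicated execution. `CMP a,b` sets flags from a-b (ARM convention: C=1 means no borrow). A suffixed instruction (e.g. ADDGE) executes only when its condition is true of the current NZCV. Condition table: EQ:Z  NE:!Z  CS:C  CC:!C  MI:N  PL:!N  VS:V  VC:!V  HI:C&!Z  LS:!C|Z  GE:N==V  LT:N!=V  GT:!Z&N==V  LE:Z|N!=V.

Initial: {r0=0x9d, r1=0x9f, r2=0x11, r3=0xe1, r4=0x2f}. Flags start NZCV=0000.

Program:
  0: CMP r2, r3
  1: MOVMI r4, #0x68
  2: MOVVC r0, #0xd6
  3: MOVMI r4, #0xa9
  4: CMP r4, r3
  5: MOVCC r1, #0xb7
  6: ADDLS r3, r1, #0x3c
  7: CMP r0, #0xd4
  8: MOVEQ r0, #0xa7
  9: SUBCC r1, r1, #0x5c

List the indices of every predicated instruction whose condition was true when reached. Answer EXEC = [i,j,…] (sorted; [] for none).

EXEC = [2,5,6]

[0] flags=0000 → (cmp)
[1] flags=0000 MI?F → skip
[2] flags=0000 VC?T → r0=0xd6
[3] flags=0000 MI?F → skip
[4] flags=0000 → (cmp)
[5] flags=0000 CC?T → r1=0xb7
[6] flags=0000 LS?T → r3=0xf3
[7] flags=0010 → (cmp)
[8] flags=0010 EQ?F → skip
[9] flags=0010 CC?F → skip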